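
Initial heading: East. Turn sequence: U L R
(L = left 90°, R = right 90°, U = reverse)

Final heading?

Answer: Final heading: West

Derivation:
Start: East
  U (U-turn (180°)) -> West
  L (left (90° counter-clockwise)) -> South
  R (right (90° clockwise)) -> West
Final: West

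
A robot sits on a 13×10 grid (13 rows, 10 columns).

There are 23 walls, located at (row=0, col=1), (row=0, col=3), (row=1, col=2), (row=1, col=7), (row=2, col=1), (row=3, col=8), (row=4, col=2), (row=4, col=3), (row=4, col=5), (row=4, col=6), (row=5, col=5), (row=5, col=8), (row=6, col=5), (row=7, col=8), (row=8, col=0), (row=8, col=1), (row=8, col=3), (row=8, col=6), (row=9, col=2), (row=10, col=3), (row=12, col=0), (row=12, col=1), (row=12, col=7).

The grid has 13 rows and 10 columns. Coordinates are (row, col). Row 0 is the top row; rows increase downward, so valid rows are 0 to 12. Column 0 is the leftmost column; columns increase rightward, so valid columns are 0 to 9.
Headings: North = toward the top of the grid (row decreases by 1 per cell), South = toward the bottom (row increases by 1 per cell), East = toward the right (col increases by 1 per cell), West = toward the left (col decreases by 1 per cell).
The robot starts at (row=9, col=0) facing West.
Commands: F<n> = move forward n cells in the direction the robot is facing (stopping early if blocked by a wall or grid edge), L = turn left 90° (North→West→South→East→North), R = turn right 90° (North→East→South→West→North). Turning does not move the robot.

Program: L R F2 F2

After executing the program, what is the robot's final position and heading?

Answer: Final position: (row=9, col=0), facing West

Derivation:
Start: (row=9, col=0), facing West
  L: turn left, now facing South
  R: turn right, now facing West
  F2: move forward 0/2 (blocked), now at (row=9, col=0)
  F2: move forward 0/2 (blocked), now at (row=9, col=0)
Final: (row=9, col=0), facing West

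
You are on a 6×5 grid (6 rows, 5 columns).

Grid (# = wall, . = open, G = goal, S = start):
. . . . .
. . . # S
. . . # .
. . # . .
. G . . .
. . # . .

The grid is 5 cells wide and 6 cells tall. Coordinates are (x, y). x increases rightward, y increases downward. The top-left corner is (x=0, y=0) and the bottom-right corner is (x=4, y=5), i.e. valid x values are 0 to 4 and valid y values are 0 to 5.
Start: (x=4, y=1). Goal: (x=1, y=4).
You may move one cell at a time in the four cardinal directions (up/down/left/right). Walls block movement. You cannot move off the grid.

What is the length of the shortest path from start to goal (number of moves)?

BFS from (x=4, y=1) until reaching (x=1, y=4):
  Distance 0: (x=4, y=1)
  Distance 1: (x=4, y=0), (x=4, y=2)
  Distance 2: (x=3, y=0), (x=4, y=3)
  Distance 3: (x=2, y=0), (x=3, y=3), (x=4, y=4)
  Distance 4: (x=1, y=0), (x=2, y=1), (x=3, y=4), (x=4, y=5)
  Distance 5: (x=0, y=0), (x=1, y=1), (x=2, y=2), (x=2, y=4), (x=3, y=5)
  Distance 6: (x=0, y=1), (x=1, y=2), (x=1, y=4)  <- goal reached here
One shortest path (6 moves): (x=4, y=1) -> (x=4, y=2) -> (x=4, y=3) -> (x=3, y=3) -> (x=3, y=4) -> (x=2, y=4) -> (x=1, y=4)

Answer: Shortest path length: 6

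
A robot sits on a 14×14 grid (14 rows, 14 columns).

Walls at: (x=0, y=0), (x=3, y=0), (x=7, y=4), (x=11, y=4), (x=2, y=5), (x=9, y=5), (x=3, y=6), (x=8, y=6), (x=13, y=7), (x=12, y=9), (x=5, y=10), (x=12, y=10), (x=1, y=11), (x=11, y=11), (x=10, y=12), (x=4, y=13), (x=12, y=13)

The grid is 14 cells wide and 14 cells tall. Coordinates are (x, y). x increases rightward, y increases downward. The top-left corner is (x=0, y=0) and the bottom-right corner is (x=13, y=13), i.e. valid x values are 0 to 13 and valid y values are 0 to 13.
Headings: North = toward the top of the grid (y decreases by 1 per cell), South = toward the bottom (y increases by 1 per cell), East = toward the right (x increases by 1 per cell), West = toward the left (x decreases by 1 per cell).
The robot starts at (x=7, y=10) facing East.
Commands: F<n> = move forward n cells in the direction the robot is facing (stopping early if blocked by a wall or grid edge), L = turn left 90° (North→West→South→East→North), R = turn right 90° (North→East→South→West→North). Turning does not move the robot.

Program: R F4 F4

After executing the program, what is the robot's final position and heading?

Start: (x=7, y=10), facing East
  R: turn right, now facing South
  F4: move forward 3/4 (blocked), now at (x=7, y=13)
  F4: move forward 0/4 (blocked), now at (x=7, y=13)
Final: (x=7, y=13), facing South

Answer: Final position: (x=7, y=13), facing South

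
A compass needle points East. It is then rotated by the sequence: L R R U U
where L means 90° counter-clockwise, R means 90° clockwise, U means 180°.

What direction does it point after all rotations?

Start: East
  L (left (90° counter-clockwise)) -> North
  R (right (90° clockwise)) -> East
  R (right (90° clockwise)) -> South
  U (U-turn (180°)) -> North
  U (U-turn (180°)) -> South
Final: South

Answer: Final heading: South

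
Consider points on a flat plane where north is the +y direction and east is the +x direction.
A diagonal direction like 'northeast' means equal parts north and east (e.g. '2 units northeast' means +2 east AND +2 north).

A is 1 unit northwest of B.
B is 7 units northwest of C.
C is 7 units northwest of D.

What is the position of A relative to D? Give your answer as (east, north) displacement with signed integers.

Place D at the origin (east=0, north=0).
  C is 7 units northwest of D: delta (east=-7, north=+7); C at (east=-7, north=7).
  B is 7 units northwest of C: delta (east=-7, north=+7); B at (east=-14, north=14).
  A is 1 unit northwest of B: delta (east=-1, north=+1); A at (east=-15, north=15).
Therefore A relative to D: (east=-15, north=15).

Answer: A is at (east=-15, north=15) relative to D.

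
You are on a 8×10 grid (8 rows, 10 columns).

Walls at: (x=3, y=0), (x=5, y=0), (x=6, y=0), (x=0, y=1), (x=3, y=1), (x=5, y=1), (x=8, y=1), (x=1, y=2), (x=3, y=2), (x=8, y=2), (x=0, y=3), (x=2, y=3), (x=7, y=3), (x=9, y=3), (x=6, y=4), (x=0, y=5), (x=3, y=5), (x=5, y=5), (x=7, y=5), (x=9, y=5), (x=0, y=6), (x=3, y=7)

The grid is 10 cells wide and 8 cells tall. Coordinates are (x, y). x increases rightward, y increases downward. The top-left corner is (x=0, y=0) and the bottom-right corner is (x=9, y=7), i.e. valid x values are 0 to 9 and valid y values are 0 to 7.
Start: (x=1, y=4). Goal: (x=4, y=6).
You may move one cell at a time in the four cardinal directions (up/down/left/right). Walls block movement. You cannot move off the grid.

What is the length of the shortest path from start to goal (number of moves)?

Answer: Shortest path length: 5

Derivation:
BFS from (x=1, y=4) until reaching (x=4, y=6):
  Distance 0: (x=1, y=4)
  Distance 1: (x=1, y=3), (x=0, y=4), (x=2, y=4), (x=1, y=5)
  Distance 2: (x=3, y=4), (x=2, y=5), (x=1, y=6)
  Distance 3: (x=3, y=3), (x=4, y=4), (x=2, y=6), (x=1, y=7)
  Distance 4: (x=4, y=3), (x=5, y=4), (x=4, y=5), (x=3, y=6), (x=0, y=7), (x=2, y=7)
  Distance 5: (x=4, y=2), (x=5, y=3), (x=4, y=6)  <- goal reached here
One shortest path (5 moves): (x=1, y=4) -> (x=2, y=4) -> (x=3, y=4) -> (x=4, y=4) -> (x=4, y=5) -> (x=4, y=6)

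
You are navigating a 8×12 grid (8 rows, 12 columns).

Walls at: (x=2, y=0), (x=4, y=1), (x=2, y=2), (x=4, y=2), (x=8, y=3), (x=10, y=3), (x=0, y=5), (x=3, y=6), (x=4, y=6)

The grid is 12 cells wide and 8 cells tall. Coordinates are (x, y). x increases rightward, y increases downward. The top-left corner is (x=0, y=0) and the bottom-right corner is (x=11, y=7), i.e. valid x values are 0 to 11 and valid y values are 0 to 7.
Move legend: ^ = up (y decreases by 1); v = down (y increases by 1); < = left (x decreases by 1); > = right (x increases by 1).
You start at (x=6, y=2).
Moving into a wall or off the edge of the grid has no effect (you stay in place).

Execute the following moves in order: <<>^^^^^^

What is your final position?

Answer: Final position: (x=6, y=0)

Derivation:
Start: (x=6, y=2)
  < (left): (x=6, y=2) -> (x=5, y=2)
  < (left): blocked, stay at (x=5, y=2)
  > (right): (x=5, y=2) -> (x=6, y=2)
  ^ (up): (x=6, y=2) -> (x=6, y=1)
  ^ (up): (x=6, y=1) -> (x=6, y=0)
  [×4]^ (up): blocked, stay at (x=6, y=0)
Final: (x=6, y=0)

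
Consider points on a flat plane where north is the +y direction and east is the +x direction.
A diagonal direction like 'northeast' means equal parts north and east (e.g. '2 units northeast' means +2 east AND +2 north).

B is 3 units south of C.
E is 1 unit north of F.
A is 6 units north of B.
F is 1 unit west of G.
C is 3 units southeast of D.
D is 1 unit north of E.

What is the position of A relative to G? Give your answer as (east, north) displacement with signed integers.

Place G at the origin (east=0, north=0).
  F is 1 unit west of G: delta (east=-1, north=+0); F at (east=-1, north=0).
  E is 1 unit north of F: delta (east=+0, north=+1); E at (east=-1, north=1).
  D is 1 unit north of E: delta (east=+0, north=+1); D at (east=-1, north=2).
  C is 3 units southeast of D: delta (east=+3, north=-3); C at (east=2, north=-1).
  B is 3 units south of C: delta (east=+0, north=-3); B at (east=2, north=-4).
  A is 6 units north of B: delta (east=+0, north=+6); A at (east=2, north=2).
Therefore A relative to G: (east=2, north=2).

Answer: A is at (east=2, north=2) relative to G.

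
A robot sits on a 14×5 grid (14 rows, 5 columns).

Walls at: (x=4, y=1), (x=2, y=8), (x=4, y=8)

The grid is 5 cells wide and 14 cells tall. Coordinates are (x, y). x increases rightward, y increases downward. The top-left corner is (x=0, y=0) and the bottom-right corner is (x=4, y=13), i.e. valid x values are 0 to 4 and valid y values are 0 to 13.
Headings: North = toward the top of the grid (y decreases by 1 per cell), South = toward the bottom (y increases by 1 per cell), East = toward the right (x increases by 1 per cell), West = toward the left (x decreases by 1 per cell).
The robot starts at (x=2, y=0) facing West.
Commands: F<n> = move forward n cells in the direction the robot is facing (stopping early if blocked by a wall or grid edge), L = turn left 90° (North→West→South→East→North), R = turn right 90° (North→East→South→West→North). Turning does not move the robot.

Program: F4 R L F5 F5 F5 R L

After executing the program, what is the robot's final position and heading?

Start: (x=2, y=0), facing West
  F4: move forward 2/4 (blocked), now at (x=0, y=0)
  R: turn right, now facing North
  L: turn left, now facing West
  [×3]F5: move forward 0/5 (blocked), now at (x=0, y=0)
  R: turn right, now facing North
  L: turn left, now facing West
Final: (x=0, y=0), facing West

Answer: Final position: (x=0, y=0), facing West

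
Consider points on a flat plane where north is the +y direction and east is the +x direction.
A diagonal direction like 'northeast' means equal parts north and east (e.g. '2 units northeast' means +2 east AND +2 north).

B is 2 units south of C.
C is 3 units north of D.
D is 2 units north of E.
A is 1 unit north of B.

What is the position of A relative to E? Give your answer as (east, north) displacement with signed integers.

Place E at the origin (east=0, north=0).
  D is 2 units north of E: delta (east=+0, north=+2); D at (east=0, north=2).
  C is 3 units north of D: delta (east=+0, north=+3); C at (east=0, north=5).
  B is 2 units south of C: delta (east=+0, north=-2); B at (east=0, north=3).
  A is 1 unit north of B: delta (east=+0, north=+1); A at (east=0, north=4).
Therefore A relative to E: (east=0, north=4).

Answer: A is at (east=0, north=4) relative to E.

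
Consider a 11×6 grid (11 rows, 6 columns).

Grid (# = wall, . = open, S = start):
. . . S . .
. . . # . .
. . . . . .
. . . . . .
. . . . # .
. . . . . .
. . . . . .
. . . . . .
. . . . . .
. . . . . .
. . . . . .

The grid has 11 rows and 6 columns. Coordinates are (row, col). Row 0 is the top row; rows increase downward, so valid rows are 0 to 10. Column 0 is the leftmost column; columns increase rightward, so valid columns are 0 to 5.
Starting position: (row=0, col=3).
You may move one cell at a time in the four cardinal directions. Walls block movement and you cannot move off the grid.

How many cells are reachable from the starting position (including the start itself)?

Answer: Reachable cells: 64

Derivation:
BFS flood-fill from (row=0, col=3):
  Distance 0: (row=0, col=3)
  Distance 1: (row=0, col=2), (row=0, col=4)
  Distance 2: (row=0, col=1), (row=0, col=5), (row=1, col=2), (row=1, col=4)
  Distance 3: (row=0, col=0), (row=1, col=1), (row=1, col=5), (row=2, col=2), (row=2, col=4)
  Distance 4: (row=1, col=0), (row=2, col=1), (row=2, col=3), (row=2, col=5), (row=3, col=2), (row=3, col=4)
  Distance 5: (row=2, col=0), (row=3, col=1), (row=3, col=3), (row=3, col=5), (row=4, col=2)
  Distance 6: (row=3, col=0), (row=4, col=1), (row=4, col=3), (row=4, col=5), (row=5, col=2)
  Distance 7: (row=4, col=0), (row=5, col=1), (row=5, col=3), (row=5, col=5), (row=6, col=2)
  Distance 8: (row=5, col=0), (row=5, col=4), (row=6, col=1), (row=6, col=3), (row=6, col=5), (row=7, col=2)
  Distance 9: (row=6, col=0), (row=6, col=4), (row=7, col=1), (row=7, col=3), (row=7, col=5), (row=8, col=2)
  Distance 10: (row=7, col=0), (row=7, col=4), (row=8, col=1), (row=8, col=3), (row=8, col=5), (row=9, col=2)
  Distance 11: (row=8, col=0), (row=8, col=4), (row=9, col=1), (row=9, col=3), (row=9, col=5), (row=10, col=2)
  Distance 12: (row=9, col=0), (row=9, col=4), (row=10, col=1), (row=10, col=3), (row=10, col=5)
  Distance 13: (row=10, col=0), (row=10, col=4)
Total reachable: 64 (grid has 64 open cells total)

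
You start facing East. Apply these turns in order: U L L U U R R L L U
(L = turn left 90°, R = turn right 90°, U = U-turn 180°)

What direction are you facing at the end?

Start: East
  U (U-turn (180°)) -> West
  L (left (90° counter-clockwise)) -> South
  L (left (90° counter-clockwise)) -> East
  U (U-turn (180°)) -> West
  U (U-turn (180°)) -> East
  R (right (90° clockwise)) -> South
  R (right (90° clockwise)) -> West
  L (left (90° counter-clockwise)) -> South
  L (left (90° counter-clockwise)) -> East
  U (U-turn (180°)) -> West
Final: West

Answer: Final heading: West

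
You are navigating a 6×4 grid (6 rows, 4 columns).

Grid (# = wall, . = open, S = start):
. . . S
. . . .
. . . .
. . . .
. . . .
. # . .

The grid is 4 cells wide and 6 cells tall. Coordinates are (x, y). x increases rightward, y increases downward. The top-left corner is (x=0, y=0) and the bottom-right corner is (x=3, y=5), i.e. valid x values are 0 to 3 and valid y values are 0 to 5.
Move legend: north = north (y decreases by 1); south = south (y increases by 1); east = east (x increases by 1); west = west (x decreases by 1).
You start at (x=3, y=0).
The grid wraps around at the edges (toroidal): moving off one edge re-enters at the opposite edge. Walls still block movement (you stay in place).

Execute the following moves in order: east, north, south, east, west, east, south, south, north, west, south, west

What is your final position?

Answer: Final position: (x=3, y=2)

Derivation:
Start: (x=3, y=0)
  east (east): (x=3, y=0) -> (x=0, y=0)
  north (north): (x=0, y=0) -> (x=0, y=5)
  south (south): (x=0, y=5) -> (x=0, y=0)
  east (east): (x=0, y=0) -> (x=1, y=0)
  west (west): (x=1, y=0) -> (x=0, y=0)
  east (east): (x=0, y=0) -> (x=1, y=0)
  south (south): (x=1, y=0) -> (x=1, y=1)
  south (south): (x=1, y=1) -> (x=1, y=2)
  north (north): (x=1, y=2) -> (x=1, y=1)
  west (west): (x=1, y=1) -> (x=0, y=1)
  south (south): (x=0, y=1) -> (x=0, y=2)
  west (west): (x=0, y=2) -> (x=3, y=2)
Final: (x=3, y=2)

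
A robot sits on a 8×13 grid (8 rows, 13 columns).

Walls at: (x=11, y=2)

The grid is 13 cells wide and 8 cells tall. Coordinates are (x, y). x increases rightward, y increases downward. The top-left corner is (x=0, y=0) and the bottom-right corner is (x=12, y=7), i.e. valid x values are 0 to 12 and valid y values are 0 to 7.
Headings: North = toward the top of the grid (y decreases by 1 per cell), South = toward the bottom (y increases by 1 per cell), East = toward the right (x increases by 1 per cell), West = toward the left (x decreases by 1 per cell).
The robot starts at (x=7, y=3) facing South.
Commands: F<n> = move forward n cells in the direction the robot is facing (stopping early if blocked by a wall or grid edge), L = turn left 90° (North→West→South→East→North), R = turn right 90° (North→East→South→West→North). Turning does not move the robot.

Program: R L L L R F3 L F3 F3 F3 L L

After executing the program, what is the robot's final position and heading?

Answer: Final position: (x=10, y=0), facing South

Derivation:
Start: (x=7, y=3), facing South
  R: turn right, now facing West
  L: turn left, now facing South
  L: turn left, now facing East
  L: turn left, now facing North
  R: turn right, now facing East
  F3: move forward 3, now at (x=10, y=3)
  L: turn left, now facing North
  F3: move forward 3, now at (x=10, y=0)
  F3: move forward 0/3 (blocked), now at (x=10, y=0)
  F3: move forward 0/3 (blocked), now at (x=10, y=0)
  L: turn left, now facing West
  L: turn left, now facing South
Final: (x=10, y=0), facing South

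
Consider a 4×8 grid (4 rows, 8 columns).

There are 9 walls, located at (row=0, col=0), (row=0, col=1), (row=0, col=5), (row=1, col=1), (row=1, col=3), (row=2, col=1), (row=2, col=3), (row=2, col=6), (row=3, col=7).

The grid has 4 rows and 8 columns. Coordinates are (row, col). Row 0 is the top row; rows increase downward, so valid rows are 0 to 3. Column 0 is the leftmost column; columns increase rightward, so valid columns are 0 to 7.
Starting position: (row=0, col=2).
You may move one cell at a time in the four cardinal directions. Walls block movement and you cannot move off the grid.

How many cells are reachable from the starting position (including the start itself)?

BFS flood-fill from (row=0, col=2):
  Distance 0: (row=0, col=2)
  Distance 1: (row=0, col=3), (row=1, col=2)
  Distance 2: (row=0, col=4), (row=2, col=2)
  Distance 3: (row=1, col=4), (row=3, col=2)
  Distance 4: (row=1, col=5), (row=2, col=4), (row=3, col=1), (row=3, col=3)
  Distance 5: (row=1, col=6), (row=2, col=5), (row=3, col=0), (row=3, col=4)
  Distance 6: (row=0, col=6), (row=1, col=7), (row=2, col=0), (row=3, col=5)
  Distance 7: (row=0, col=7), (row=1, col=0), (row=2, col=7), (row=3, col=6)
Total reachable: 23 (grid has 23 open cells total)

Answer: Reachable cells: 23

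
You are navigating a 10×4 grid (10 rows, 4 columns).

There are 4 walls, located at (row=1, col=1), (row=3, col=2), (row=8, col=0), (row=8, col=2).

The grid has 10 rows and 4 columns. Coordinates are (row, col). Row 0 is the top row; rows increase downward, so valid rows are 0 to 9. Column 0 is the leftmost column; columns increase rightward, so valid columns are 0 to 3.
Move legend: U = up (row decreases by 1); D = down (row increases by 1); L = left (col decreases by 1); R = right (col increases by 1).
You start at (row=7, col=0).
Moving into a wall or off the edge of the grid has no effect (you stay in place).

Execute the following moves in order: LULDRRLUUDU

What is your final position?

Answer: Final position: (row=5, col=1)

Derivation:
Start: (row=7, col=0)
  L (left): blocked, stay at (row=7, col=0)
  U (up): (row=7, col=0) -> (row=6, col=0)
  L (left): blocked, stay at (row=6, col=0)
  D (down): (row=6, col=0) -> (row=7, col=0)
  R (right): (row=7, col=0) -> (row=7, col=1)
  R (right): (row=7, col=1) -> (row=7, col=2)
  L (left): (row=7, col=2) -> (row=7, col=1)
  U (up): (row=7, col=1) -> (row=6, col=1)
  U (up): (row=6, col=1) -> (row=5, col=1)
  D (down): (row=5, col=1) -> (row=6, col=1)
  U (up): (row=6, col=1) -> (row=5, col=1)
Final: (row=5, col=1)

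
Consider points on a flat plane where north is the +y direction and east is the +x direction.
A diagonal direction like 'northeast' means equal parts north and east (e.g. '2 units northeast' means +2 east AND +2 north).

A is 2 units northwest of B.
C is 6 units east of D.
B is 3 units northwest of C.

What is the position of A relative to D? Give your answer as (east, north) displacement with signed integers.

Answer: A is at (east=1, north=5) relative to D.

Derivation:
Place D at the origin (east=0, north=0).
  C is 6 units east of D: delta (east=+6, north=+0); C at (east=6, north=0).
  B is 3 units northwest of C: delta (east=-3, north=+3); B at (east=3, north=3).
  A is 2 units northwest of B: delta (east=-2, north=+2); A at (east=1, north=5).
Therefore A relative to D: (east=1, north=5).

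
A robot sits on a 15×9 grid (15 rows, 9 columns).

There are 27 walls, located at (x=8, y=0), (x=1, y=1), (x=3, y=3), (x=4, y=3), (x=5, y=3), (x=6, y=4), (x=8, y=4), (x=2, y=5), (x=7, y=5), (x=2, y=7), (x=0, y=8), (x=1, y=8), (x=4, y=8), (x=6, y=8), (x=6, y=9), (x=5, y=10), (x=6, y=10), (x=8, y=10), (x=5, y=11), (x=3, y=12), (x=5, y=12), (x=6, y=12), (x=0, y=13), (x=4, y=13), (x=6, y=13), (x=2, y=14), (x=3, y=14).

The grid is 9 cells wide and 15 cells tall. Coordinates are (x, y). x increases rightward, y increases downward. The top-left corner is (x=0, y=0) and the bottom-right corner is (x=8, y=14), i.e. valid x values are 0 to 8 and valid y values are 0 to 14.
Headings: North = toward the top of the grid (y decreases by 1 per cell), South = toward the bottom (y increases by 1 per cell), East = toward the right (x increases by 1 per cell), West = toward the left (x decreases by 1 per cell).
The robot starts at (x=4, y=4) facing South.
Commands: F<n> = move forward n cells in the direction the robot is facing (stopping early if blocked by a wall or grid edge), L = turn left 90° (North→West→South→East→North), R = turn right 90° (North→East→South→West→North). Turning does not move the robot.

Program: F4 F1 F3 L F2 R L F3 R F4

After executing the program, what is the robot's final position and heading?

Answer: Final position: (x=8, y=9), facing South

Derivation:
Start: (x=4, y=4), facing South
  F4: move forward 3/4 (blocked), now at (x=4, y=7)
  F1: move forward 0/1 (blocked), now at (x=4, y=7)
  F3: move forward 0/3 (blocked), now at (x=4, y=7)
  L: turn left, now facing East
  F2: move forward 2, now at (x=6, y=7)
  R: turn right, now facing South
  L: turn left, now facing East
  F3: move forward 2/3 (blocked), now at (x=8, y=7)
  R: turn right, now facing South
  F4: move forward 2/4 (blocked), now at (x=8, y=9)
Final: (x=8, y=9), facing South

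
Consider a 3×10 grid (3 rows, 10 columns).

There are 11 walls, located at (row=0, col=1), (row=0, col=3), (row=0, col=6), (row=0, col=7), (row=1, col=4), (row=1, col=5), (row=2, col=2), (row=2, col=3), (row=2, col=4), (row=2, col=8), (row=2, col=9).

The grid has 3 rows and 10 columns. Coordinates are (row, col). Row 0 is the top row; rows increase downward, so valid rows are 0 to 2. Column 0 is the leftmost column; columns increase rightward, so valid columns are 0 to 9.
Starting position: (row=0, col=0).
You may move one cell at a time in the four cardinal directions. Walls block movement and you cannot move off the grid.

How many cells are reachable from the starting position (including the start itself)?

Answer: Reachable cells: 8

Derivation:
BFS flood-fill from (row=0, col=0):
  Distance 0: (row=0, col=0)
  Distance 1: (row=1, col=0)
  Distance 2: (row=1, col=1), (row=2, col=0)
  Distance 3: (row=1, col=2), (row=2, col=1)
  Distance 4: (row=0, col=2), (row=1, col=3)
Total reachable: 8 (grid has 19 open cells total)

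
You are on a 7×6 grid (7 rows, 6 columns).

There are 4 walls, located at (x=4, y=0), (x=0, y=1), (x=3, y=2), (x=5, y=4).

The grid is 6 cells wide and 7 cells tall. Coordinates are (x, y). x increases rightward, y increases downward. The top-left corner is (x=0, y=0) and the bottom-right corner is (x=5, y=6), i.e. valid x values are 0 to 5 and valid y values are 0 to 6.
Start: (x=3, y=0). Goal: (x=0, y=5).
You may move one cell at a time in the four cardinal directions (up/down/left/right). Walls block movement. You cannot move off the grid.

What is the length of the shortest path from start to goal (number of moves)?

Answer: Shortest path length: 8

Derivation:
BFS from (x=3, y=0) until reaching (x=0, y=5):
  Distance 0: (x=3, y=0)
  Distance 1: (x=2, y=0), (x=3, y=1)
  Distance 2: (x=1, y=0), (x=2, y=1), (x=4, y=1)
  Distance 3: (x=0, y=0), (x=1, y=1), (x=5, y=1), (x=2, y=2), (x=4, y=2)
  Distance 4: (x=5, y=0), (x=1, y=2), (x=5, y=2), (x=2, y=3), (x=4, y=3)
  Distance 5: (x=0, y=2), (x=1, y=3), (x=3, y=3), (x=5, y=3), (x=2, y=4), (x=4, y=4)
  Distance 6: (x=0, y=3), (x=1, y=4), (x=3, y=4), (x=2, y=5), (x=4, y=5)
  Distance 7: (x=0, y=4), (x=1, y=5), (x=3, y=5), (x=5, y=5), (x=2, y=6), (x=4, y=6)
  Distance 8: (x=0, y=5), (x=1, y=6), (x=3, y=6), (x=5, y=6)  <- goal reached here
One shortest path (8 moves): (x=3, y=0) -> (x=2, y=0) -> (x=1, y=0) -> (x=1, y=1) -> (x=1, y=2) -> (x=0, y=2) -> (x=0, y=3) -> (x=0, y=4) -> (x=0, y=5)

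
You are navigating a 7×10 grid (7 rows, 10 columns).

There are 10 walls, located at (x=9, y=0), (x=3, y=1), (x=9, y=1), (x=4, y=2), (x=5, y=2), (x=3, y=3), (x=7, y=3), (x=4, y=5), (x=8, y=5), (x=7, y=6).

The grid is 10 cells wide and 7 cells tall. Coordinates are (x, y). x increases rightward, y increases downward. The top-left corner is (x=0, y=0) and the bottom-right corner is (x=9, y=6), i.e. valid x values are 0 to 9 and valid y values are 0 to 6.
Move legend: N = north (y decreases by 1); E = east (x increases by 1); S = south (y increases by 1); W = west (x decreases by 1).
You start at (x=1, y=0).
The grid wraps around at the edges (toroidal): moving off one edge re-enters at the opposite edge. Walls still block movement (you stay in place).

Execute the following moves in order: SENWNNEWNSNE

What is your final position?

Answer: Final position: (x=2, y=4)

Derivation:
Start: (x=1, y=0)
  S (south): (x=1, y=0) -> (x=1, y=1)
  E (east): (x=1, y=1) -> (x=2, y=1)
  N (north): (x=2, y=1) -> (x=2, y=0)
  W (west): (x=2, y=0) -> (x=1, y=0)
  N (north): (x=1, y=0) -> (x=1, y=6)
  N (north): (x=1, y=6) -> (x=1, y=5)
  E (east): (x=1, y=5) -> (x=2, y=5)
  W (west): (x=2, y=5) -> (x=1, y=5)
  N (north): (x=1, y=5) -> (x=1, y=4)
  S (south): (x=1, y=4) -> (x=1, y=5)
  N (north): (x=1, y=5) -> (x=1, y=4)
  E (east): (x=1, y=4) -> (x=2, y=4)
Final: (x=2, y=4)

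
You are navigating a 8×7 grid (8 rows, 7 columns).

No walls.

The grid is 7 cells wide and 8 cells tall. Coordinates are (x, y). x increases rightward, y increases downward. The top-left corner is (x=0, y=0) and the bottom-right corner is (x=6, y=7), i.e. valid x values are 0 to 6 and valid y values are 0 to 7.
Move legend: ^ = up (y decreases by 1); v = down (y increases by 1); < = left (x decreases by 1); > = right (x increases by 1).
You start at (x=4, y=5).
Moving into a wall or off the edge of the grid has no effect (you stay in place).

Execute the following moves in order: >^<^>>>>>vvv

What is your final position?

Answer: Final position: (x=6, y=6)

Derivation:
Start: (x=4, y=5)
  > (right): (x=4, y=5) -> (x=5, y=5)
  ^ (up): (x=5, y=5) -> (x=5, y=4)
  < (left): (x=5, y=4) -> (x=4, y=4)
  ^ (up): (x=4, y=4) -> (x=4, y=3)
  > (right): (x=4, y=3) -> (x=5, y=3)
  > (right): (x=5, y=3) -> (x=6, y=3)
  [×3]> (right): blocked, stay at (x=6, y=3)
  v (down): (x=6, y=3) -> (x=6, y=4)
  v (down): (x=6, y=4) -> (x=6, y=5)
  v (down): (x=6, y=5) -> (x=6, y=6)
Final: (x=6, y=6)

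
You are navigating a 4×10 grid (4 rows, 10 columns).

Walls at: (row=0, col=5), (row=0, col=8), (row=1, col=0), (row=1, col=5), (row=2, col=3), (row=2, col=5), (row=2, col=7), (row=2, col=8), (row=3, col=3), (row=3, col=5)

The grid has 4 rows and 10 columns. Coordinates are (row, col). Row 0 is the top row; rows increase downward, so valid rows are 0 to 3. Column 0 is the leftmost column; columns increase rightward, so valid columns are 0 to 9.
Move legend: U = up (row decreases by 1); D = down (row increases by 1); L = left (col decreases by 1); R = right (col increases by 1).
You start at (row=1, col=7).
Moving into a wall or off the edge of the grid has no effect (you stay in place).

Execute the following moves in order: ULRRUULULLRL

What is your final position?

Start: (row=1, col=7)
  U (up): (row=1, col=7) -> (row=0, col=7)
  L (left): (row=0, col=7) -> (row=0, col=6)
  R (right): (row=0, col=6) -> (row=0, col=7)
  R (right): blocked, stay at (row=0, col=7)
  U (up): blocked, stay at (row=0, col=7)
  U (up): blocked, stay at (row=0, col=7)
  L (left): (row=0, col=7) -> (row=0, col=6)
  U (up): blocked, stay at (row=0, col=6)
  L (left): blocked, stay at (row=0, col=6)
  L (left): blocked, stay at (row=0, col=6)
  R (right): (row=0, col=6) -> (row=0, col=7)
  L (left): (row=0, col=7) -> (row=0, col=6)
Final: (row=0, col=6)

Answer: Final position: (row=0, col=6)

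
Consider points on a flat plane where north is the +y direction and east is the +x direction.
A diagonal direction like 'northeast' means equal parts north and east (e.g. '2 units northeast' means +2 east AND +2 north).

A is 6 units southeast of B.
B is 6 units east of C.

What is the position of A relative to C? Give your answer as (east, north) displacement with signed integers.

Place C at the origin (east=0, north=0).
  B is 6 units east of C: delta (east=+6, north=+0); B at (east=6, north=0).
  A is 6 units southeast of B: delta (east=+6, north=-6); A at (east=12, north=-6).
Therefore A relative to C: (east=12, north=-6).

Answer: A is at (east=12, north=-6) relative to C.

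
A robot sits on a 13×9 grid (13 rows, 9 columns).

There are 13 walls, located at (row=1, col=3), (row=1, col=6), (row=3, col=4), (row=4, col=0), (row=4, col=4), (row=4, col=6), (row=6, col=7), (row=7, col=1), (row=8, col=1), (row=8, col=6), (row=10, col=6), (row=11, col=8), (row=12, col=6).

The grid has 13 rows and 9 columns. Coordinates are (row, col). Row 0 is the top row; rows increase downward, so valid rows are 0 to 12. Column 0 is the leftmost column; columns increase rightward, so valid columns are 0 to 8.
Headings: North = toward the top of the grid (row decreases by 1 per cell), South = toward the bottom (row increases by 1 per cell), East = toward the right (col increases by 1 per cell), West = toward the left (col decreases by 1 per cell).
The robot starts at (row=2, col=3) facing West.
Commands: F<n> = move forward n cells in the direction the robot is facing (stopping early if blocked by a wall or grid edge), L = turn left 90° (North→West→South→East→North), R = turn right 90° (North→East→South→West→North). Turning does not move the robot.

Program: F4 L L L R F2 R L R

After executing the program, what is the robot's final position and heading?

Answer: Final position: (row=2, col=2), facing South

Derivation:
Start: (row=2, col=3), facing West
  F4: move forward 3/4 (blocked), now at (row=2, col=0)
  L: turn left, now facing South
  L: turn left, now facing East
  L: turn left, now facing North
  R: turn right, now facing East
  F2: move forward 2, now at (row=2, col=2)
  R: turn right, now facing South
  L: turn left, now facing East
  R: turn right, now facing South
Final: (row=2, col=2), facing South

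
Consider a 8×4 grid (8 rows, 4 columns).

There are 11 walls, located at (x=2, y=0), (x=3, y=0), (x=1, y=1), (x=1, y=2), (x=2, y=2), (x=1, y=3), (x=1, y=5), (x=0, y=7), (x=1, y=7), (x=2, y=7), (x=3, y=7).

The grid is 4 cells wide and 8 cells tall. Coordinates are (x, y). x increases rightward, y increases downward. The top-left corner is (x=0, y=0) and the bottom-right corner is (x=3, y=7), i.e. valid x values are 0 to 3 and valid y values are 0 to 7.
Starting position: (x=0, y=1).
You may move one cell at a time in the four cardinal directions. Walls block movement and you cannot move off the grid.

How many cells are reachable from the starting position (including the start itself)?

BFS flood-fill from (x=0, y=1):
  Distance 0: (x=0, y=1)
  Distance 1: (x=0, y=0), (x=0, y=2)
  Distance 2: (x=1, y=0), (x=0, y=3)
  Distance 3: (x=0, y=4)
  Distance 4: (x=1, y=4), (x=0, y=5)
  Distance 5: (x=2, y=4), (x=0, y=6)
  Distance 6: (x=2, y=3), (x=3, y=4), (x=2, y=5), (x=1, y=6)
  Distance 7: (x=3, y=3), (x=3, y=5), (x=2, y=6)
  Distance 8: (x=3, y=2), (x=3, y=6)
  Distance 9: (x=3, y=1)
  Distance 10: (x=2, y=1)
Total reachable: 21 (grid has 21 open cells total)

Answer: Reachable cells: 21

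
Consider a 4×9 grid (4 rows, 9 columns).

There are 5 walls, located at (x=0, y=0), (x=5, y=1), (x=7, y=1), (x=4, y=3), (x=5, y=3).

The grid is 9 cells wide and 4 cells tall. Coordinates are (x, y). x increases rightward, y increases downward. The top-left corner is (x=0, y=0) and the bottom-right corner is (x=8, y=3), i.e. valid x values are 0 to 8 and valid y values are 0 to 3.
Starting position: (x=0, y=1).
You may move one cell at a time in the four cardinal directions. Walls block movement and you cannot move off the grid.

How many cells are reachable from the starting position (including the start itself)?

BFS flood-fill from (x=0, y=1):
  Distance 0: (x=0, y=1)
  Distance 1: (x=1, y=1), (x=0, y=2)
  Distance 2: (x=1, y=0), (x=2, y=1), (x=1, y=2), (x=0, y=3)
  Distance 3: (x=2, y=0), (x=3, y=1), (x=2, y=2), (x=1, y=3)
  Distance 4: (x=3, y=0), (x=4, y=1), (x=3, y=2), (x=2, y=3)
  Distance 5: (x=4, y=0), (x=4, y=2), (x=3, y=3)
  Distance 6: (x=5, y=0), (x=5, y=2)
  Distance 7: (x=6, y=0), (x=6, y=2)
  Distance 8: (x=7, y=0), (x=6, y=1), (x=7, y=2), (x=6, y=3)
  Distance 9: (x=8, y=0), (x=8, y=2), (x=7, y=3)
  Distance 10: (x=8, y=1), (x=8, y=3)
Total reachable: 31 (grid has 31 open cells total)

Answer: Reachable cells: 31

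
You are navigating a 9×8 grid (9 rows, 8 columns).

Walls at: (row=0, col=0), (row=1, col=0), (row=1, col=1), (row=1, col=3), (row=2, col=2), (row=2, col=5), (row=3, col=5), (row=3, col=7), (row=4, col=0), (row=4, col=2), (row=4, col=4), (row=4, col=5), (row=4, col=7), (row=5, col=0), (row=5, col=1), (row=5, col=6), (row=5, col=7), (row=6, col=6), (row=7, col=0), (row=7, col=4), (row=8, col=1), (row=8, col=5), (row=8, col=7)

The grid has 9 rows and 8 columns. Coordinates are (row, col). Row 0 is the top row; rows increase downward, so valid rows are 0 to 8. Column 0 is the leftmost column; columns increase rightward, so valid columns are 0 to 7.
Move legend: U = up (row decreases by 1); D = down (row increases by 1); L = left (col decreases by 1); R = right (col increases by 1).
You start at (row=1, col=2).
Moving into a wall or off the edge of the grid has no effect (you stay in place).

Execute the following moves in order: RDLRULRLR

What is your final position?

Start: (row=1, col=2)
  R (right): blocked, stay at (row=1, col=2)
  D (down): blocked, stay at (row=1, col=2)
  L (left): blocked, stay at (row=1, col=2)
  R (right): blocked, stay at (row=1, col=2)
  U (up): (row=1, col=2) -> (row=0, col=2)
  L (left): (row=0, col=2) -> (row=0, col=1)
  R (right): (row=0, col=1) -> (row=0, col=2)
  L (left): (row=0, col=2) -> (row=0, col=1)
  R (right): (row=0, col=1) -> (row=0, col=2)
Final: (row=0, col=2)

Answer: Final position: (row=0, col=2)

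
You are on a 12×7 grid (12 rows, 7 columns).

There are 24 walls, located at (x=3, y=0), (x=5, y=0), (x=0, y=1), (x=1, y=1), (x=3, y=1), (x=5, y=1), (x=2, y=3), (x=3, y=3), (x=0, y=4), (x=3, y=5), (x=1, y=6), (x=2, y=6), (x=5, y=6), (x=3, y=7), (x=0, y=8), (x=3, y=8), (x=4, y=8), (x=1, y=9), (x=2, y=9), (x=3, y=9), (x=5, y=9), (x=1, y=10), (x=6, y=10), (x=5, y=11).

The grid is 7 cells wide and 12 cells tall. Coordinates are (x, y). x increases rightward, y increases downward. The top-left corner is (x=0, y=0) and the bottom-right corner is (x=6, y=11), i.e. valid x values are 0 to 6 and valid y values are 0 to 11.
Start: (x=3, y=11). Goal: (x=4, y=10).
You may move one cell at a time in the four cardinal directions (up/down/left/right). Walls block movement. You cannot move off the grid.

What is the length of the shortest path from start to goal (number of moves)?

BFS from (x=3, y=11) until reaching (x=4, y=10):
  Distance 0: (x=3, y=11)
  Distance 1: (x=3, y=10), (x=2, y=11), (x=4, y=11)
  Distance 2: (x=2, y=10), (x=4, y=10), (x=1, y=11)  <- goal reached here
One shortest path (2 moves): (x=3, y=11) -> (x=4, y=11) -> (x=4, y=10)

Answer: Shortest path length: 2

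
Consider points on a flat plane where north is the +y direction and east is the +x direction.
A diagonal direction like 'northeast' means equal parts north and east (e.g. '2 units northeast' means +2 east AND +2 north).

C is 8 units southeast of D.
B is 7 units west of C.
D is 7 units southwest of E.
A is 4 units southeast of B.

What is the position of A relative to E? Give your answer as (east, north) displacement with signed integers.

Answer: A is at (east=-2, north=-19) relative to E.

Derivation:
Place E at the origin (east=0, north=0).
  D is 7 units southwest of E: delta (east=-7, north=-7); D at (east=-7, north=-7).
  C is 8 units southeast of D: delta (east=+8, north=-8); C at (east=1, north=-15).
  B is 7 units west of C: delta (east=-7, north=+0); B at (east=-6, north=-15).
  A is 4 units southeast of B: delta (east=+4, north=-4); A at (east=-2, north=-19).
Therefore A relative to E: (east=-2, north=-19).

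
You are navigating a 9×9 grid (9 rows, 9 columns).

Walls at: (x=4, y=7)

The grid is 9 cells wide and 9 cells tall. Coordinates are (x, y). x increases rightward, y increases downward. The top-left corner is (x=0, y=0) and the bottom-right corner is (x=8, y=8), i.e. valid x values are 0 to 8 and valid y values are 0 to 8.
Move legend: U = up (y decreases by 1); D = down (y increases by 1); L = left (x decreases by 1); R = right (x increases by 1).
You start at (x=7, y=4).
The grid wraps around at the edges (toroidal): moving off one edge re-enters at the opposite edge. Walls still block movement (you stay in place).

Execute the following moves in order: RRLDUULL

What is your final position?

Answer: Final position: (x=6, y=3)

Derivation:
Start: (x=7, y=4)
  R (right): (x=7, y=4) -> (x=8, y=4)
  R (right): (x=8, y=4) -> (x=0, y=4)
  L (left): (x=0, y=4) -> (x=8, y=4)
  D (down): (x=8, y=4) -> (x=8, y=5)
  U (up): (x=8, y=5) -> (x=8, y=4)
  U (up): (x=8, y=4) -> (x=8, y=3)
  L (left): (x=8, y=3) -> (x=7, y=3)
  L (left): (x=7, y=3) -> (x=6, y=3)
Final: (x=6, y=3)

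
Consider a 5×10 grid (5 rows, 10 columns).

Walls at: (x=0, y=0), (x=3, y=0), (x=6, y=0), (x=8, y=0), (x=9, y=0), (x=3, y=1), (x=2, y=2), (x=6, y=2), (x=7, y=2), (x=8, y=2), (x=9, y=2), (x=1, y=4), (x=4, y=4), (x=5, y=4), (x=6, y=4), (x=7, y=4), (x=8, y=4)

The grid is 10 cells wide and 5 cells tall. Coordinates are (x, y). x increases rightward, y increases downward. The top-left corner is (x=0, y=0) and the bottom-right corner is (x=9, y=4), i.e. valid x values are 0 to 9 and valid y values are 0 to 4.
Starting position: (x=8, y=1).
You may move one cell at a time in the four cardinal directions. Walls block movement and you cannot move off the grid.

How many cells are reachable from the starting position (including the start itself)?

Answer: Reachable cells: 33

Derivation:
BFS flood-fill from (x=8, y=1):
  Distance 0: (x=8, y=1)
  Distance 1: (x=7, y=1), (x=9, y=1)
  Distance 2: (x=7, y=0), (x=6, y=1)
  Distance 3: (x=5, y=1)
  Distance 4: (x=5, y=0), (x=4, y=1), (x=5, y=2)
  Distance 5: (x=4, y=0), (x=4, y=2), (x=5, y=3)
  Distance 6: (x=3, y=2), (x=4, y=3), (x=6, y=3)
  Distance 7: (x=3, y=3), (x=7, y=3)
  Distance 8: (x=2, y=3), (x=8, y=3), (x=3, y=4)
  Distance 9: (x=1, y=3), (x=9, y=3), (x=2, y=4)
  Distance 10: (x=1, y=2), (x=0, y=3), (x=9, y=4)
  Distance 11: (x=1, y=1), (x=0, y=2), (x=0, y=4)
  Distance 12: (x=1, y=0), (x=0, y=1), (x=2, y=1)
  Distance 13: (x=2, y=0)
Total reachable: 33 (grid has 33 open cells total)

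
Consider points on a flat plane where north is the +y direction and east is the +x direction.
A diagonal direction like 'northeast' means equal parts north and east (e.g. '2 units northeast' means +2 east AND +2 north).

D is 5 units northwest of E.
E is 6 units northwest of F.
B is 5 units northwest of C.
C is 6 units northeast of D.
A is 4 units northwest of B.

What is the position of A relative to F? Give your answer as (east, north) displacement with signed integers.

Answer: A is at (east=-14, north=26) relative to F.

Derivation:
Place F at the origin (east=0, north=0).
  E is 6 units northwest of F: delta (east=-6, north=+6); E at (east=-6, north=6).
  D is 5 units northwest of E: delta (east=-5, north=+5); D at (east=-11, north=11).
  C is 6 units northeast of D: delta (east=+6, north=+6); C at (east=-5, north=17).
  B is 5 units northwest of C: delta (east=-5, north=+5); B at (east=-10, north=22).
  A is 4 units northwest of B: delta (east=-4, north=+4); A at (east=-14, north=26).
Therefore A relative to F: (east=-14, north=26).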